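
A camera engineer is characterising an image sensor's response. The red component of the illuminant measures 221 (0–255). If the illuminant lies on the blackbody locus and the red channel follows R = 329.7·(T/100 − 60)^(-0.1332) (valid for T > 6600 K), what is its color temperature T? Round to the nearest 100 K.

(t − 60)^(-0.1332) = 221/329.7 = 0.67031.
t − 60 = 0.67031^(1/-0.1332) = 0.67031^(-7.508) = 20.149, so t = 80.149.
T = 100·t = 8015 K → 8000 K to the nearest 100 K.

8000 K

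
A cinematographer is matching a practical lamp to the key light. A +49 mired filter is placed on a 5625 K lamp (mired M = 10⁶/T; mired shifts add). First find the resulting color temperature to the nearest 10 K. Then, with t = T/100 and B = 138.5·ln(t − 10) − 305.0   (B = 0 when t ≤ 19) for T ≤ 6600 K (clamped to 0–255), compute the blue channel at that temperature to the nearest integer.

184

M_in = 10⁶/5625 = 177.78; M_out = 177.78 + (+49) = 226.78.
T_out = 10⁶/226.78 = 4409.6 K → 4410 K; t = 44.1.
B = 138.5·ln(44.1 − 10) − 305.0 = 138.5·ln 34.1 − 305.0 = 138.5·3.5293 − 305.0 = 183.808.
Rounded: 184.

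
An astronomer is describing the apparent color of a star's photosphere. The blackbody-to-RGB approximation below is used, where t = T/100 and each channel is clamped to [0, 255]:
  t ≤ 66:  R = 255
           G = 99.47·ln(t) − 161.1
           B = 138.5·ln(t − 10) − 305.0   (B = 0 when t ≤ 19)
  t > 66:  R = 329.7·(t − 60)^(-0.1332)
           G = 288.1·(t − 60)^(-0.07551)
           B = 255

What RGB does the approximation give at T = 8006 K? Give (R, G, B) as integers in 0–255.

(221, 230, 255)

t = 8006/100 = 80.06; the t > 66 branch applies.
R = 329.7·(80.06 − 60)^(-0.1332) = 329.7·20.06^(-0.1332) = 329.7·0.67070 = 221.130.
G = 288.1·(80.06 − 60)^(-0.07551) = 288.1·20.06^(-0.07551) = 288.1·0.79737 = 229.723.
B = 255 by definition for t > 66.
Rounded: (221, 230, 255).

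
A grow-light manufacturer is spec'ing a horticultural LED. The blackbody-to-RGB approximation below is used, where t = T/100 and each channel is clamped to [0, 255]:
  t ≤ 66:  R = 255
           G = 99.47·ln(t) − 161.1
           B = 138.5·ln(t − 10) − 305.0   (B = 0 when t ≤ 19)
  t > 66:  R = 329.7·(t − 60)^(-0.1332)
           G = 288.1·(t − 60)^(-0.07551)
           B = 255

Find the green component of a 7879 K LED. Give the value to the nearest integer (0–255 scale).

t = 7879/100 = 78.79; the t > 66 branch applies.
G = 288.1·(78.79 − 60)^(-0.07551) = 288.1·18.79^(-0.07551) = 288.1·0.80132 = 230.860.
Rounded: 231.

231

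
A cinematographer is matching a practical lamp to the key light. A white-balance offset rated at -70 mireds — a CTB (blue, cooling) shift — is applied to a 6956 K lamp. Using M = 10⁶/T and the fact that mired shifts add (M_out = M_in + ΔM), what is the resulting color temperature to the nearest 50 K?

13550 K

M_in = 10⁶/6956 = 143.76 mireds.
M_out = 143.76 + (-70) = 73.76 mireds.
T_out = 10⁶/73.76 = 13557.3 K → 13550 K.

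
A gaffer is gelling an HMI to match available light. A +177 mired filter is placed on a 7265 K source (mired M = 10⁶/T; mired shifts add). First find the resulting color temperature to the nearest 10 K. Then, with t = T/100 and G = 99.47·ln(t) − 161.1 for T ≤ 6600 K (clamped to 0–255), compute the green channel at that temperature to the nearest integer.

M_in = 10⁶/7265 = 137.65; M_out = 137.65 + (+177) = 314.65.
T_out = 10⁶/314.65 = 3178.2 K → 3180 K; t = 31.8.
G = 99.47·ln 31.8 − 161.1 = 99.47·3.4595 − 161.1 = 183.013.
Rounded: 183.

183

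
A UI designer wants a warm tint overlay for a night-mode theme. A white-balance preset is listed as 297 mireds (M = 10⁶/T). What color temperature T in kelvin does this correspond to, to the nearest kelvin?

3367 K

T = 10⁶ / 297 = 3367.00 K → 3367 K.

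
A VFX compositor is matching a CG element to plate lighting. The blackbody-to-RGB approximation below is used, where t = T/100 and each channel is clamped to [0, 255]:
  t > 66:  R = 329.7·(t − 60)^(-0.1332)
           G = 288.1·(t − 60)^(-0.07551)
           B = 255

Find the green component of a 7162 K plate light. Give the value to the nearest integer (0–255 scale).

239

t = 7162/100 = 71.62; the t > 66 branch applies.
G = 288.1·(71.62 − 60)^(-0.07551) = 288.1·11.62^(-0.07551) = 288.1·0.83093 = 239.392.
Rounded: 239.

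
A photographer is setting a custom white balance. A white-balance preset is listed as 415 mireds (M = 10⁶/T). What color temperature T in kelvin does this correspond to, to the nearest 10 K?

T = 10⁶ / 415 = 2409.64 K → 2410 K.

2410 K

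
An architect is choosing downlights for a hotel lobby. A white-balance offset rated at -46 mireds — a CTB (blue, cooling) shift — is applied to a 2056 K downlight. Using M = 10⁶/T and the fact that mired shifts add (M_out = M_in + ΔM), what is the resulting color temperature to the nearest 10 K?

2270 K

M_in = 10⁶/2056 = 486.38 mireds.
M_out = 486.38 + (-46) = 440.38 mireds.
T_out = 10⁶/440.38 = 2270.8 K → 2270 K.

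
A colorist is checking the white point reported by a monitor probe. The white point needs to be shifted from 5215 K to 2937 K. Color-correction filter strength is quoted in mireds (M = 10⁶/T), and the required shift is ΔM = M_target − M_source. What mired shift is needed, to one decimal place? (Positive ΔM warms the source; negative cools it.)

M_source = 10⁶/5215 = 191.755; M_target = 10⁶/2937 = 340.483.
ΔM = 340.483 − 191.755 = 148.729 → +148.7 mireds, a warming shift.

+148.7 mireds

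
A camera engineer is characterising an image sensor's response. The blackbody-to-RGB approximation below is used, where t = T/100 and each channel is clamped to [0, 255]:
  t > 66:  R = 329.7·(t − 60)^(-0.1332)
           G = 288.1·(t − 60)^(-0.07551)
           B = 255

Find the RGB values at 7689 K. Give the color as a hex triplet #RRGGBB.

#E2E9FF

t = 7689/100 = 76.89; the t > 66 branch applies.
R = 329.7·(76.89 − 60)^(-0.1332) = 329.7·16.89^(-0.1332) = 329.7·0.68625 = 226.255.
G = 288.1·(76.89 − 60)^(-0.07551) = 288.1·16.89^(-0.07551) = 288.1·0.80780 = 232.726.
B = 255 by definition for t > 66.
Rounded: (226, 233, 255).
In hex: #E2E9FF.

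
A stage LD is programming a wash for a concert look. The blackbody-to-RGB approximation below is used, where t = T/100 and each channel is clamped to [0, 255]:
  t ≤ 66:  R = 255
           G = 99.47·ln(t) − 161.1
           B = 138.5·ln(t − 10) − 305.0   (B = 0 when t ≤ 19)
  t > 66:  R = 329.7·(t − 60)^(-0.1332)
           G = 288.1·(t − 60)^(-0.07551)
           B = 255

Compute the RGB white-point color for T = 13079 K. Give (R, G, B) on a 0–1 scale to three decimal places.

(0.733, 0.819, 1.000)

t = 13079/100 = 130.79; the t > 66 branch applies.
R = 329.7·(130.79 − 60)^(-0.1332) = 329.7·70.79^(-0.1332) = 329.7·0.56700 = 186.940.
G = 288.1·(130.79 − 60)^(-0.07551) = 288.1·70.79^(-0.07551) = 288.1·0.72495 = 208.858.
B = 255 by definition for t > 66.
Dividing each by 255: (0.7331, 0.8191, 1.0000) → (0.733, 0.819, 1.000).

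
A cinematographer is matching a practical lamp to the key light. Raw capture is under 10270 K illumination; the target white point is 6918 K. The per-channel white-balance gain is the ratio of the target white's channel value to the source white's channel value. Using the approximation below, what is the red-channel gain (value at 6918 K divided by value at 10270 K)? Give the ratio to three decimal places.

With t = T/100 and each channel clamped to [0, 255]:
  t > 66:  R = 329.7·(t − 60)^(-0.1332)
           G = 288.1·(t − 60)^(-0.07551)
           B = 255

1.227

At 10270 K (t = 102.7):
  R = 329.7·(102.7 − 60)^(-0.1332) = 329.7·42.7^(-0.1332) = 329.7·0.60649 = 199.961.
At 6918 K (t = 69.18):
  R = 329.7·(69.18 − 60)^(-0.1332) = 329.7·9.18^(-0.1332) = 329.7·0.74430 = 245.396.
Gain = 245.396 / 199.961 = 1.2272 → 1.227.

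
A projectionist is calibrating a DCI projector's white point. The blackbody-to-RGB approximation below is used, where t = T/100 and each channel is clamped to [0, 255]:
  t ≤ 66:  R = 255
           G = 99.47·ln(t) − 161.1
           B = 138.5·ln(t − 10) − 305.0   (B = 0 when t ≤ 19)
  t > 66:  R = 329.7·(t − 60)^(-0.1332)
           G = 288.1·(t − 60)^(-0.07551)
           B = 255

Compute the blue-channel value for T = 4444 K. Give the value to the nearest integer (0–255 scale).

t = 4444/100 = 44.44; the t ≤ 66 branch applies.
B = 138.5·ln(44.44 − 10) − 305.0 = 138.5·ln 34.44 − 305.0 = 138.5·3.5392 − 305.0 = 185.182.
Rounded: 185.

185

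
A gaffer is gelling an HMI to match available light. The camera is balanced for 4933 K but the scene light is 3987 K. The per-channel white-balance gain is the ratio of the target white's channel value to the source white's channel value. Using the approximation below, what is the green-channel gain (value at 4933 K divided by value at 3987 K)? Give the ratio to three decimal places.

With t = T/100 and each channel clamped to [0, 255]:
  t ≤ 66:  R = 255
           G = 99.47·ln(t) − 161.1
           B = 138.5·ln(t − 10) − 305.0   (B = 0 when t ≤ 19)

1.103

At 3987 K (t = 39.87):
  G = 99.47·ln 39.87 − 161.1 = 99.47·3.6856 − 161.1 = 205.509.
At 4933 K (t = 49.33):
  G = 99.47·ln 49.33 − 161.1 = 99.47·3.8985 − 161.1 = 226.687.
Gain = 226.687 / 205.509 = 1.1031 → 1.103.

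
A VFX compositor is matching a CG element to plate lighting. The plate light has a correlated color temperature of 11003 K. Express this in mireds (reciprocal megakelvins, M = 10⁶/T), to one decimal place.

M = 10⁶ / 11003 = 90.884 → 90.9 mireds.

90.9 mireds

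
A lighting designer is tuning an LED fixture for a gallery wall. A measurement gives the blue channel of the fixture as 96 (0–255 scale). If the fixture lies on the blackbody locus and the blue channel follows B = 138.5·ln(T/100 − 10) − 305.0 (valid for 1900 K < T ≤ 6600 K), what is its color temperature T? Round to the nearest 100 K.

2800 K

ln(t − 10) = (96 + 305.0) / 138.5 = 2.8953.
t − 10 = e^2.8953 = 18.089, so t = 28.089.
T = 100·t = 2809 K → 2800 K to the nearest 100 K.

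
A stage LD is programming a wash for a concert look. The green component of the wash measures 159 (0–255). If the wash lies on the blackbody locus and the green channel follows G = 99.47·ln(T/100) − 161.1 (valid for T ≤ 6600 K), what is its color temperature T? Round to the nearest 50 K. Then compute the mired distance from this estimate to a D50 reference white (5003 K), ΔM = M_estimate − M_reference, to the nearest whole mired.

ln t = (159 + 161.1) / 99.47 = 3.2181.
t = e^3.2181 = 24.980.
T = 100·t = 2498 K → 2500 K to the nearest 50 K.
M_estimate = 10⁶/2500 = 400.00; M_reference = 10⁶/5003 = 199.88.
ΔM = 400.00 − 199.88 = 200.12 → +200 mireds.

+200 mireds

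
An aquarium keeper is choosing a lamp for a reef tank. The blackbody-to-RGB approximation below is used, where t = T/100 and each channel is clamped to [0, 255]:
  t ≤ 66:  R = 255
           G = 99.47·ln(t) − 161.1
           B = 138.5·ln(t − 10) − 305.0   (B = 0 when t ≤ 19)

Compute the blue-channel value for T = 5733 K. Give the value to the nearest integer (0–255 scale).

229

t = 5733/100 = 57.33; the t ≤ 66 branch applies.
B = 138.5·ln(57.33 − 10) − 305.0 = 138.5·ln 47.33 − 305.0 = 138.5·3.8571 − 305.0 = 229.214.
Rounded: 229.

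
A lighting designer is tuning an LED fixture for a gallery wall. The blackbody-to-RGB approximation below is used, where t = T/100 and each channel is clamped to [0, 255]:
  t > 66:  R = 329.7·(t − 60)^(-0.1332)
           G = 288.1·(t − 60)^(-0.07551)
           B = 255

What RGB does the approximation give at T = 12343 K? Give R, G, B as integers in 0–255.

t = 12343/100 = 123.43; the t > 66 branch applies.
R = 329.7·(123.43 − 60)^(-0.1332) = 329.7·63.43^(-0.1332) = 329.7·0.57535 = 189.694.
G = 288.1·(123.43 − 60)^(-0.07551) = 288.1·63.43^(-0.07551) = 288.1·0.73099 = 210.597.
B = 255 by definition for t > 66.
Rounded: (190, 211, 255).

R=190, G=211, B=255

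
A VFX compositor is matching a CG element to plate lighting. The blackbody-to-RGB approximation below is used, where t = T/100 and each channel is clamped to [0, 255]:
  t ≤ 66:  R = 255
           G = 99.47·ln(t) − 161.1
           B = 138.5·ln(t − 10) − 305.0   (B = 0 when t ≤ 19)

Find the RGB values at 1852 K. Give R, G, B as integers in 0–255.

R=255, G=129, B=0

t = 1852/100 = 18.52; the t ≤ 66 branch applies.
R = 255 by definition for t ≤ 66.
G = 99.47·ln 18.52 − 161.1 = 99.47·2.9189 − 161.1 = 129.238.
t = 18.52 ≤ 19, so B = 0.
Rounded: (255, 129, 0).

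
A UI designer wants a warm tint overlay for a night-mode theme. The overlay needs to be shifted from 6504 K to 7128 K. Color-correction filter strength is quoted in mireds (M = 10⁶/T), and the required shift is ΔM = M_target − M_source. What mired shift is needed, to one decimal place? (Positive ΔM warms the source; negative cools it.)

M_source = 10⁶/6504 = 153.752; M_target = 10⁶/7128 = 140.292.
ΔM = 140.292 − 153.752 = -13.460 → -13.5 mireds, a cooling shift.

-13.5 mireds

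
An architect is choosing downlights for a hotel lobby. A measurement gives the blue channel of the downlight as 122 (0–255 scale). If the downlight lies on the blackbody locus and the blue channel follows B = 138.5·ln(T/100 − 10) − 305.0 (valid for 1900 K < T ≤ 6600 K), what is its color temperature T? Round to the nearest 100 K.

3200 K

ln(t − 10) = (122 + 305.0) / 138.5 = 3.0830.
t − 10 = e^3.0830 = 21.824, so t = 31.824.
T = 100·t = 3182 K → 3200 K to the nearest 100 K.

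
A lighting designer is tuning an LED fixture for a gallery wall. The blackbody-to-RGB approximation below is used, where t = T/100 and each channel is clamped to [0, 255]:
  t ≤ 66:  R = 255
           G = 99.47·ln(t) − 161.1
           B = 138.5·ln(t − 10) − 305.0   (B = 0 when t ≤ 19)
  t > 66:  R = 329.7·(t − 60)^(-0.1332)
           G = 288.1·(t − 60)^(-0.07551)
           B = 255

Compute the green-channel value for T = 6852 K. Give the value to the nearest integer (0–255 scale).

t = 6852/100 = 68.52; the t > 66 branch applies.
G = 288.1·(68.52 − 60)^(-0.07551) = 288.1·8.52^(-0.07551) = 288.1·0.85063 = 245.068.
Rounded: 245.

245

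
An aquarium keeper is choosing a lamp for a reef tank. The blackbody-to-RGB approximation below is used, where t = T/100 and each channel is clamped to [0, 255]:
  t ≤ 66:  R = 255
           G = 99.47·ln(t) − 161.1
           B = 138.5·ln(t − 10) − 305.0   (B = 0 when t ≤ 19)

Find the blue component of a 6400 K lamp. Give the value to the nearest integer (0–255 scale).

247

t = 6400/100 = 64; the t ≤ 66 branch applies.
B = 138.5·ln(64 − 10) − 305.0 = 138.5·ln 54 − 305.0 = 138.5·3.9890 − 305.0 = 247.474.
Rounded: 247.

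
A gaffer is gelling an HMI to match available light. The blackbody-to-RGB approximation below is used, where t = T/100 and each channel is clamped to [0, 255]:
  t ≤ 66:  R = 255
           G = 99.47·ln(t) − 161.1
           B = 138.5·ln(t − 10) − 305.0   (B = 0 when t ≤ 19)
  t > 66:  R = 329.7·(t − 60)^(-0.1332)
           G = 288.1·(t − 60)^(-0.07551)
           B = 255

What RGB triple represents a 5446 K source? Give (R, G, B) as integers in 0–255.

t = 5446/100 = 54.46; the t ≤ 66 branch applies.
R = 255 by definition for t ≤ 66.
G = 99.47·ln 54.46 − 161.1 = 99.47·3.9975 − 161.1 = 236.528.
B = 138.5·ln(54.46 − 10) − 305.0 = 138.5·ln 44.46 − 305.0 = 138.5·3.7946 − 305.0 = 220.551.
Rounded: (255, 237, 221).

(255, 237, 221)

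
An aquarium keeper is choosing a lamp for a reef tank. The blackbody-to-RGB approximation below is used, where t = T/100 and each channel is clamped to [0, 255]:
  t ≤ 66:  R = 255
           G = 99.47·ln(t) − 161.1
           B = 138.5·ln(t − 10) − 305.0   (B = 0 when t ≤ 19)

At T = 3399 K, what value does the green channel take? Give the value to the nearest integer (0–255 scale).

t = 3399/100 = 33.99; the t ≤ 66 branch applies.
G = 99.47·ln 33.99 − 161.1 = 99.47·3.5261 − 161.1 = 189.638.
Rounded: 190.

190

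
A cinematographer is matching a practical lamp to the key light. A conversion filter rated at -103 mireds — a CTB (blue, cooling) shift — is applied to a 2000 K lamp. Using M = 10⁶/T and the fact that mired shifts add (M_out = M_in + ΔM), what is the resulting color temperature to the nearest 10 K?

M_in = 10⁶/2000 = 500.00 mireds.
M_out = 500.00 + (-103) = 397.00 mireds.
T_out = 10⁶/397.00 = 2518.9 K → 2520 K.

2520 K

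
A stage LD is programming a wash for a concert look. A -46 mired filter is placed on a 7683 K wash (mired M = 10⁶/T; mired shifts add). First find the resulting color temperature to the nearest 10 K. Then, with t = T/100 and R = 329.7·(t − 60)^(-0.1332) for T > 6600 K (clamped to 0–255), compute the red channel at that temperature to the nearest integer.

192

M_in = 10⁶/7683 = 130.16; M_out = 130.16 + (-46) = 84.16.
T_out = 10⁶/84.16 = 11882.5 K → 11880 K; t = 118.8.
R = 329.7·(118.8 − 60)^(-0.1332) = 329.7·58.8^(-0.1332) = 329.7·0.58119 = 191.619.
Rounded: 192.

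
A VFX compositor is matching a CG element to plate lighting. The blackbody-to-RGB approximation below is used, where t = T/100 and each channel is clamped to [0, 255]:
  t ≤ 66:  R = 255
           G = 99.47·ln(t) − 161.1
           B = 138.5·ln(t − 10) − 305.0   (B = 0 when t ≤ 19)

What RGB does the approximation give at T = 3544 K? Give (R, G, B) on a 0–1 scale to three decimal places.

(1.000, 0.760, 0.562)

t = 3544/100 = 35.44; the t ≤ 66 branch applies.
R = 255 by definition for t ≤ 66.
G = 99.47·ln 35.44 − 161.1 = 99.47·3.5678 − 161.1 = 193.793.
B = 138.5·ln(35.44 − 10) − 305.0 = 138.5·ln 25.44 − 305.0 = 138.5·3.2363 − 305.0 = 143.231.
Dividing each by 255: (1.0000, 0.7600, 0.5617) → (1.000, 0.760, 0.562).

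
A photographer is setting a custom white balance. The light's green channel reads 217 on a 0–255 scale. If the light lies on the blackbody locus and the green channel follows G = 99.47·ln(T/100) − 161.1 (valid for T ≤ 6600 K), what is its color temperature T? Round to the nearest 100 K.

4500 K

ln t = (217 + 161.1) / 99.47 = 3.8011.
t = e^3.8011 = 44.752.
T = 100·t = 4475 K → 4500 K to the nearest 100 K.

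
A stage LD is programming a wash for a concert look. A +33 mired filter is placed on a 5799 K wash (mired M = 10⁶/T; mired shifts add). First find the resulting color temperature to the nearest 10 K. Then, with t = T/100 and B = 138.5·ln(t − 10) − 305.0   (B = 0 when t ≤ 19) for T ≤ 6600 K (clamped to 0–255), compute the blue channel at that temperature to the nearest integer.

201

M_in = 10⁶/5799 = 172.44; M_out = 172.44 + (+33) = 205.44.
T_out = 10⁶/205.44 = 4867.5 K → 4870 K; t = 48.7.
B = 138.5·ln(48.7 − 10) − 305.0 = 138.5·ln 38.7 − 305.0 = 138.5·3.6558 − 305.0 = 201.334.
Rounded: 201.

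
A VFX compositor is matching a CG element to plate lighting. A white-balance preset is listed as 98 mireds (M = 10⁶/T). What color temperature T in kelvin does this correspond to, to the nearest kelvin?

10204 K

T = 10⁶ / 98 = 10204.08 K → 10204 K.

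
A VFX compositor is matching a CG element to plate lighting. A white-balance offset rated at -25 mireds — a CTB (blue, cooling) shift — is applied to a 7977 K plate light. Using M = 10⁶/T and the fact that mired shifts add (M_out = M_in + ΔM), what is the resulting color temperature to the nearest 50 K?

M_in = 10⁶/7977 = 125.36 mireds.
M_out = 125.36 + (-25) = 100.36 mireds.
T_out = 10⁶/100.36 = 9964.1 K → 9950 K.

9950 K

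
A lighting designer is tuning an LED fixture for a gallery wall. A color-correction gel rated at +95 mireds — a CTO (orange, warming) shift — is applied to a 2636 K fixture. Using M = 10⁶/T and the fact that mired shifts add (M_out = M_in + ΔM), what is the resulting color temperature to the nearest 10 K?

2110 K

M_in = 10⁶/2636 = 379.36 mireds.
M_out = 379.36 + (+95) = 474.36 mireds.
T_out = 10⁶/474.36 = 2108.1 K → 2110 K.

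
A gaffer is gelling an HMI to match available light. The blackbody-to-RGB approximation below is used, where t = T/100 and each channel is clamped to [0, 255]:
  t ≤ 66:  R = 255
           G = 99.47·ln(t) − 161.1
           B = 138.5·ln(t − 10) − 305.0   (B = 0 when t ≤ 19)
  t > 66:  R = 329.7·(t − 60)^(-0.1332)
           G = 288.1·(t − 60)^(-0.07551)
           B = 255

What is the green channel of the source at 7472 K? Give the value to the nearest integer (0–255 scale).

t = 7472/100 = 74.72; the t > 66 branch applies.
G = 288.1·(74.72 − 60)^(-0.07551) = 288.1·14.72^(-0.07551) = 288.1·0.81623 = 235.155.
Rounded: 235.

235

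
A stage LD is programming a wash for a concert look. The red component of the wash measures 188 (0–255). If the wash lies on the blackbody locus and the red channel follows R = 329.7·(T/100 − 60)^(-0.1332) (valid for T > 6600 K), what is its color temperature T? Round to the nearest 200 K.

(t − 60)^(-0.1332) = 188/329.7 = 0.57022.
t − 60 = 0.57022^(1/-0.1332) = 0.57022^(-7.508) = 67.848, so t = 127.848.
T = 100·t = 12785 K → 12800 K to the nearest 200 K.

12800 K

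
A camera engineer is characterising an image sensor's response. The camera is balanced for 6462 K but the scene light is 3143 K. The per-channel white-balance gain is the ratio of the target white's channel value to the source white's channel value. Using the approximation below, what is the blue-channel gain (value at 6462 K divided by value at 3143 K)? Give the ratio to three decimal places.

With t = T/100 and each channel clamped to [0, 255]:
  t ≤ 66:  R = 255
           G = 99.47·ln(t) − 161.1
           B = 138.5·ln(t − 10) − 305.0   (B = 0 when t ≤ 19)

At 3143 K (t = 31.43):
  B = 138.5·ln(31.43 − 10) − 305.0 = 138.5·ln 21.43 − 305.0 = 138.5·3.0648 − 305.0 = 119.474.
At 6462 K (t = 64.62):
  B = 138.5·ln(64.62 − 10) − 305.0 = 138.5·ln 54.62 − 305.0 = 138.5·4.0004 − 305.0 = 249.055.
Gain = 249.055 / 119.474 = 2.0846 → 2.085.

2.085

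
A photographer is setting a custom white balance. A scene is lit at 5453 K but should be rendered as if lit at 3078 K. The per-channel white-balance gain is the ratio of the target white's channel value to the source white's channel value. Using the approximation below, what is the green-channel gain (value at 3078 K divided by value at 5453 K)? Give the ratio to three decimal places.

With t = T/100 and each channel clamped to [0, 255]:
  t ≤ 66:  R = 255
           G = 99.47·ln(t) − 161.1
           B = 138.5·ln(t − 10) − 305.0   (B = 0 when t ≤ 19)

At 5453 K (t = 54.53):
  G = 99.47·ln 54.53 − 161.1 = 99.47·3.9988 − 161.1 = 236.656.
At 3078 K (t = 30.78):
  G = 99.47·ln 30.78 − 161.1 = 99.47·3.4269 − 161.1 = 179.770.
Gain = 179.770 / 236.656 = 0.7596 → 0.760.

0.760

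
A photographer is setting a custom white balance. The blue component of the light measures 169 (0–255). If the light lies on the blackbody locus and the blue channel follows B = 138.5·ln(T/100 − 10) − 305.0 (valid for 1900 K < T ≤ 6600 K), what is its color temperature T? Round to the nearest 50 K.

ln(t − 10) = (169 + 305.0) / 138.5 = 3.4224.
t − 10 = e^3.4224 = 30.642, so t = 40.642.
T = 100·t = 4064 K → 4050 K to the nearest 50 K.

4050 K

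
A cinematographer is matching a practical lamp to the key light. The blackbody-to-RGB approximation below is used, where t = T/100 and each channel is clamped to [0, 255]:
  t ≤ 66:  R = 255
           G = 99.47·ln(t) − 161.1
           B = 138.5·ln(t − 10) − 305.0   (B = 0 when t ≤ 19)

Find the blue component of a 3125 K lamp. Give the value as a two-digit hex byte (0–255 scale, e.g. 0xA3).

0x76

t = 3125/100 = 31.25; the t ≤ 66 branch applies.
B = 138.5·ln(31.25 − 10) − 305.0 = 138.5·ln 21.25 − 305.0 = 138.5·3.0564 − 305.0 = 118.305.
Rounded: 118; in hex, 0x76.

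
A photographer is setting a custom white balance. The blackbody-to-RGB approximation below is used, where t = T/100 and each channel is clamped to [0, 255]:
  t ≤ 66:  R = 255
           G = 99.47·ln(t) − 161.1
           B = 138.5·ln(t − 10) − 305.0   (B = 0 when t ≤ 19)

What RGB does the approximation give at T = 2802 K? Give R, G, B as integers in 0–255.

R=255, G=170, B=95

t = 2802/100 = 28.02; the t ≤ 66 branch applies.
R = 255 by definition for t ≤ 66.
G = 99.47·ln 28.02 − 161.1 = 99.47·3.3329 − 161.1 = 170.425.
B = 138.5·ln(28.02 − 10) − 305.0 = 138.5·ln 18.02 − 305.0 = 138.5·2.8915 − 305.0 = 95.470.
Rounded: (255, 170, 95).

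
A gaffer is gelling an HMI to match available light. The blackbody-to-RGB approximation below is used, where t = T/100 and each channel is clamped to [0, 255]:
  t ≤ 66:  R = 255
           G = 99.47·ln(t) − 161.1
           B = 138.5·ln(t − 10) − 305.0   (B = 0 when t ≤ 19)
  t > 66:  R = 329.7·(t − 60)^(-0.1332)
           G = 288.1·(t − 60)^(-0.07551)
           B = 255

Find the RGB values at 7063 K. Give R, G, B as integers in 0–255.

R=241, G=241, B=255

t = 7063/100 = 70.63; the t > 66 branch applies.
R = 329.7·(70.63 − 60)^(-0.1332) = 329.7·10.63^(-0.1332) = 329.7·0.72990 = 240.649.
G = 288.1·(70.63 − 60)^(-0.07551) = 288.1·10.63^(-0.07551) = 288.1·0.83654 = 241.007.
B = 255 by definition for t > 66.
Rounded: (241, 241, 255).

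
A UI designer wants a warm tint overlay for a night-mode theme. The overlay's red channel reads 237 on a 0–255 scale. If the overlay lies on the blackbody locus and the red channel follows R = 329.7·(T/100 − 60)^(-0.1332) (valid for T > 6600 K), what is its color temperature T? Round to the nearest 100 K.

7200 K

(t − 60)^(-0.1332) = 237/329.7 = 0.71884.
t − 60 = 0.71884^(1/-0.1332) = 0.71884^(-7.508) = 11.922, so t = 71.922.
T = 100·t = 7192 K → 7200 K to the nearest 100 K.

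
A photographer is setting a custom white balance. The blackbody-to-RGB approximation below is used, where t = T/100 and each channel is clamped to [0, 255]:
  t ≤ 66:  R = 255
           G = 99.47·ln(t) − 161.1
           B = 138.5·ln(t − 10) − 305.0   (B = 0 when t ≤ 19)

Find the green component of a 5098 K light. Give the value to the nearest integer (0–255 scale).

230

t = 5098/100 = 50.98; the t ≤ 66 branch applies.
G = 99.47·ln 50.98 − 161.1 = 99.47·3.9314 − 161.1 = 229.960.
Rounded: 230.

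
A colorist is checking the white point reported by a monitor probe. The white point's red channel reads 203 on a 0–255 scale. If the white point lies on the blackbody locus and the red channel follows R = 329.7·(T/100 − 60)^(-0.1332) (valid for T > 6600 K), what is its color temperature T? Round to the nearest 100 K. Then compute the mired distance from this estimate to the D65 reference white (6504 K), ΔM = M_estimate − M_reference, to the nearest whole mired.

-52 mireds

(t − 60)^(-0.1332) = 203/329.7 = 0.61571.
t − 60 = 0.61571^(1/-0.1332) = 0.61571^(-7.508) = 38.129, so t = 98.129.
T = 100·t = 9813 K → 9800 K to the nearest 100 K.
M_estimate = 10⁶/9800 = 102.04; M_reference = 10⁶/6504 = 153.75.
ΔM = 102.04 − 153.75 = -51.71 → -52 mireds.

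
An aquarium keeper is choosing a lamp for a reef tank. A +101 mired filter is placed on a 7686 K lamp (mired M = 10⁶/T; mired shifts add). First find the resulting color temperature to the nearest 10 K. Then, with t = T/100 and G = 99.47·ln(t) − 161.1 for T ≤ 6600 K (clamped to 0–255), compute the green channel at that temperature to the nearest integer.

214

M_in = 10⁶/7686 = 130.11; M_out = 130.11 + (+101) = 231.11.
T_out = 10⁶/231.11 = 4327.0 K → 4330 K; t = 43.3.
G = 99.47·ln 43.3 − 161.1 = 99.47·3.7682 − 161.1 = 213.718.
Rounded: 214.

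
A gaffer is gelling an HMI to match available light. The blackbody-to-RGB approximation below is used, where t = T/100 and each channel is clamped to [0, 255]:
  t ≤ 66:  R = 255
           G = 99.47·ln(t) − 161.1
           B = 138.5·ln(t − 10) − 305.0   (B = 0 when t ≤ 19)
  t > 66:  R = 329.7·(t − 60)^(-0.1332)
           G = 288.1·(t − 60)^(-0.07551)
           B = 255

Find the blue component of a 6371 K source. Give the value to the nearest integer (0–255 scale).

t = 6371/100 = 63.71; the t ≤ 66 branch applies.
B = 138.5·ln(63.71 − 10) − 305.0 = 138.5·ln 53.71 − 305.0 = 138.5·3.9836 − 305.0 = 246.728.
Rounded: 247.

247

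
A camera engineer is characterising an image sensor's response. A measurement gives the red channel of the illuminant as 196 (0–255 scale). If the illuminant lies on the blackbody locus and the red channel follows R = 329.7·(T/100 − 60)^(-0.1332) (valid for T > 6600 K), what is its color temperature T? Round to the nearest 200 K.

(t − 60)^(-0.1332) = 196/329.7 = 0.59448.
t − 60 = 0.59448^(1/-0.1332) = 0.59448^(-7.508) = 49.621, so t = 109.621.
T = 100·t = 10962 K → 11000 K to the nearest 200 K.

11000 K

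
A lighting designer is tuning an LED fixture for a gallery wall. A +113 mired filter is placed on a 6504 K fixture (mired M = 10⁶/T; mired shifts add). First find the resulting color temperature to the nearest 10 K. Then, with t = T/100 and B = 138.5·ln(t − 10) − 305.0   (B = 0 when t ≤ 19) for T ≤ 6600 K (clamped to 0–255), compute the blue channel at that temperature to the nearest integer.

M_in = 10⁶/6504 = 153.75; M_out = 153.75 + (+113) = 266.75.
T_out = 10⁶/266.75 = 3748.8 K → 3750 K; t = 37.5.
B = 138.5·ln(37.5 − 10) − 305.0 = 138.5·ln 27.5 − 305.0 = 138.5·3.3142 − 305.0 = 154.015.
Rounded: 154.

154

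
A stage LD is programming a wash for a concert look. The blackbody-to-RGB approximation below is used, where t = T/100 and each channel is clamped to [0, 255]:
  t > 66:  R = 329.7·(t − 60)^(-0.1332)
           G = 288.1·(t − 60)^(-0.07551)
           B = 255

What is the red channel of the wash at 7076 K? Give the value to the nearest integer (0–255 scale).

t = 7076/100 = 70.76; the t > 66 branch applies.
R = 329.7·(70.76 − 60)^(-0.1332) = 329.7·10.76^(-0.1332) = 329.7·0.72872 = 240.260.
Rounded: 240.

240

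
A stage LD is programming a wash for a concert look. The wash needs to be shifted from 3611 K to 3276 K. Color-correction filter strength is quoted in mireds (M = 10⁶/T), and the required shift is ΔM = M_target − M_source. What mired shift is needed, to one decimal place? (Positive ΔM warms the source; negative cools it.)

M_source = 10⁶/3611 = 276.932; M_target = 10⁶/3276 = 305.250.
ΔM = 305.250 − 276.932 = 28.319 → +28.3 mireds, a warming shift.

+28.3 mireds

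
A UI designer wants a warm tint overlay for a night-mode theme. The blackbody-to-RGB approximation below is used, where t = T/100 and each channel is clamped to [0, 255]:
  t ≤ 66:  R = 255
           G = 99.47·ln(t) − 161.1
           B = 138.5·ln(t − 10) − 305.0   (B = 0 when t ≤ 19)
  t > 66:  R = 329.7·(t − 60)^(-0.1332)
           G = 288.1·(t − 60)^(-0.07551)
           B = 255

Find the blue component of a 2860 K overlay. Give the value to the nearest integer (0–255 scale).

100

t = 2860/100 = 28.6; the t ≤ 66 branch applies.
B = 138.5·ln(28.6 − 10) − 305.0 = 138.5·ln 18.6 − 305.0 = 138.5·2.9232 − 305.0 = 99.858.
Rounded: 100.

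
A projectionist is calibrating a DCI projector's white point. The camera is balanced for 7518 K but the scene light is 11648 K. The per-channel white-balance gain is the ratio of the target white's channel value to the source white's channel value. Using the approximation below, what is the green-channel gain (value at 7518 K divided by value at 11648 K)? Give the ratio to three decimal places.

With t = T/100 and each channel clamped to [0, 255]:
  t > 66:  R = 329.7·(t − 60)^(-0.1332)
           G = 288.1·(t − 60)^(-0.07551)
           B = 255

1.104

At 11648 K (t = 116.48):
  G = 288.1·(116.48 − 60)^(-0.07551) = 288.1·56.48^(-0.07551) = 288.1·0.73742 = 212.450.
At 7518 K (t = 75.18):
  G = 288.1·(75.18 − 60)^(-0.07551) = 288.1·15.18^(-0.07551) = 288.1·0.81433 = 234.609.
Gain = 234.609 / 212.450 = 1.1043 → 1.104.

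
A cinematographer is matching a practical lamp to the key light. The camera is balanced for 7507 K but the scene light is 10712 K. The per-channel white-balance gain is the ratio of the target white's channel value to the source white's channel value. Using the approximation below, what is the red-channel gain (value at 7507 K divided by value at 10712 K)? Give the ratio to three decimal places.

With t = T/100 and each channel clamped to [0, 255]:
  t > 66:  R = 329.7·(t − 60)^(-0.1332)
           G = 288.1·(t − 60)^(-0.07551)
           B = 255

1.164

At 10712 K (t = 107.12):
  R = 329.7·(107.12 − 60)^(-0.1332) = 329.7·47.12^(-0.1332) = 329.7·0.59859 = 197.355.
At 7507 K (t = 75.07):
  R = 329.7·(75.07 − 60)^(-0.1332) = 329.7·15.07^(-0.1332) = 329.7·0.69675 = 229.718.
Gain = 229.718 / 197.355 = 1.1640 → 1.164.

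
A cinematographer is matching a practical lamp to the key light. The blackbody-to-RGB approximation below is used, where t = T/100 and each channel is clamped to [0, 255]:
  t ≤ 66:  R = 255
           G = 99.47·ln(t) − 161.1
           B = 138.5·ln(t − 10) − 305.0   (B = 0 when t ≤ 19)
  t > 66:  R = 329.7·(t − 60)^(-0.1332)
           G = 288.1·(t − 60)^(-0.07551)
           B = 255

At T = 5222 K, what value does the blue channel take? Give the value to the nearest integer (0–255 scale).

t = 5222/100 = 52.22; the t ≤ 66 branch applies.
B = 138.5·ln(52.22 − 10) − 305.0 = 138.5·ln 42.22 − 305.0 = 138.5·3.7429 − 305.0 = 213.391.
Rounded: 213.

213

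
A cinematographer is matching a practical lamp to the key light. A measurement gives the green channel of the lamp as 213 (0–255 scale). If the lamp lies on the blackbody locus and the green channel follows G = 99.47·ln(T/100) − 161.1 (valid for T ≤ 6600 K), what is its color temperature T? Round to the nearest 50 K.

4300 K

ln t = (213 + 161.1) / 99.47 = 3.7609.
t = e^3.7609 = 42.989.
T = 100·t = 4299 K → 4300 K to the nearest 50 K.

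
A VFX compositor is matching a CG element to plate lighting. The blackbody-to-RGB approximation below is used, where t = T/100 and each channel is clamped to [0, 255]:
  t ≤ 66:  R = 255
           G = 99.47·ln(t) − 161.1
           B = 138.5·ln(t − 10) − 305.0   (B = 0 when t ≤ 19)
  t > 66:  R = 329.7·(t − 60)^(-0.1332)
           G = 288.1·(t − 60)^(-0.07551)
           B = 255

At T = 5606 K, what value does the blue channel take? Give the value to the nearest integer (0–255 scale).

225

t = 5606/100 = 56.06; the t ≤ 66 branch applies.
B = 138.5·ln(56.06 − 10) − 305.0 = 138.5·ln 46.06 − 305.0 = 138.5·3.8299 − 305.0 = 225.447.
Rounded: 225.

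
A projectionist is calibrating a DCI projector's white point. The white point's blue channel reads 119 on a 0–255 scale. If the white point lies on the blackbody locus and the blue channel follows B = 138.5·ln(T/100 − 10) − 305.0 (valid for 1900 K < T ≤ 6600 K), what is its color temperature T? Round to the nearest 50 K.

3150 K

ln(t − 10) = (119 + 305.0) / 138.5 = 3.0614.
t − 10 = e^3.0614 = 21.357, so t = 31.357.
T = 100·t = 3136 K → 3150 K to the nearest 50 K.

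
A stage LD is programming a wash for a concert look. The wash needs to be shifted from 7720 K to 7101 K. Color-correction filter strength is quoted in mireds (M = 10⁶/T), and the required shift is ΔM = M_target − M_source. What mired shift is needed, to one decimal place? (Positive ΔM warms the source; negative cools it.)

+11.3 mireds

M_source = 10⁶/7720 = 129.534; M_target = 10⁶/7101 = 140.825.
ΔM = 140.825 − 129.534 = 11.292 → +11.3 mireds, a warming shift.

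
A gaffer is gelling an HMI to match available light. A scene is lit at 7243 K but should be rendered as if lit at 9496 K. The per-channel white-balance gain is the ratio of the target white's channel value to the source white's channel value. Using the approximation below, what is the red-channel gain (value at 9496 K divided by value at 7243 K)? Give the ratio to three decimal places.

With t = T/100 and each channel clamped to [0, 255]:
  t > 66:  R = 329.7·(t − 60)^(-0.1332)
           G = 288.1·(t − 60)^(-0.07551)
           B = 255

0.871

At 7243 K (t = 72.43):
  R = 329.7·(72.43 − 60)^(-0.1332) = 329.7·12.43^(-0.1332) = 329.7·0.71485 = 235.687.
At 9496 K (t = 94.96):
  R = 329.7·(94.96 − 60)^(-0.1332) = 329.7·34.96^(-0.1332) = 329.7·0.62287 = 205.360.
Gain = 205.360 / 235.687 = 0.8713 → 0.871.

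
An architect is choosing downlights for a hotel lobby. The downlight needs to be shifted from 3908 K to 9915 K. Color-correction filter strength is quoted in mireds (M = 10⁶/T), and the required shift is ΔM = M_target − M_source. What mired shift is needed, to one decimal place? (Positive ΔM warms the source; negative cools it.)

M_source = 10⁶/3908 = 255.885; M_target = 10⁶/9915 = 100.857.
ΔM = 100.857 − 255.885 = -155.028 → -155.0 mireds, a cooling shift.

-155.0 mireds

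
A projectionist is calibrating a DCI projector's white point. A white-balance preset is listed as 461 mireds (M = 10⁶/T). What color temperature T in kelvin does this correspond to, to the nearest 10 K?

2170 K

T = 10⁶ / 461 = 2169.20 K → 2170 K.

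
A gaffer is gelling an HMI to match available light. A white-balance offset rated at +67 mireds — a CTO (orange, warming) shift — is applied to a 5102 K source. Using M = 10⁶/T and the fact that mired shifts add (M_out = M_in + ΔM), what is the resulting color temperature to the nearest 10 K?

M_in = 10⁶/5102 = 196.00 mireds.
M_out = 196.00 + (+67) = 263.00 mireds.
T_out = 10⁶/263.00 = 3802.3 K → 3800 K.

3800 K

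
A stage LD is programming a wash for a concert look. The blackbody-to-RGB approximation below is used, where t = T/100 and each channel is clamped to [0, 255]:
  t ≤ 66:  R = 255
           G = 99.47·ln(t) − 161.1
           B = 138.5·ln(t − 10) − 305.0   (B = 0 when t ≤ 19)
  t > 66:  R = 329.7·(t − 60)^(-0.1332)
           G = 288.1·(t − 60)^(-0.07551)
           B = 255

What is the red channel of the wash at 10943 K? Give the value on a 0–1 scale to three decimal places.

t = 10943/100 = 109.43; the t > 66 branch applies.
R = 329.7·(109.43 − 60)^(-0.1332) = 329.7·49.43^(-0.1332) = 329.7·0.59479 = 196.101.
On a 0–1 scale: 196.101/255 = 0.7690 → 0.769.

0.769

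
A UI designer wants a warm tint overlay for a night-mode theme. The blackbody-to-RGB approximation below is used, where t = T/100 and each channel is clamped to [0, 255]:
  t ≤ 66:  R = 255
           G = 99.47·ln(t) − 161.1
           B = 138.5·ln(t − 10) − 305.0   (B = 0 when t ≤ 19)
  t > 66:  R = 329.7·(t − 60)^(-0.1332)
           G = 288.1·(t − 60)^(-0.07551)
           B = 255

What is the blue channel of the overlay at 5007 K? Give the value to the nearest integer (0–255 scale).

t = 5007/100 = 50.07; the t ≤ 66 branch applies.
B = 138.5·ln(50.07 − 10) − 305.0 = 138.5·ln 40.07 − 305.0 = 138.5·3.6906 − 305.0 = 206.152.
Rounded: 206.

206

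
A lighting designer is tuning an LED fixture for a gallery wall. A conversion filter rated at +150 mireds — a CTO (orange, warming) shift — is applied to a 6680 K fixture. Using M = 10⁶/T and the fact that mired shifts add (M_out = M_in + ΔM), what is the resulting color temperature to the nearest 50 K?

M_in = 10⁶/6680 = 149.70 mireds.
M_out = 149.70 + (+150) = 299.70 mireds.
T_out = 10⁶/299.70 = 3336.7 K → 3350 K.

3350 K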